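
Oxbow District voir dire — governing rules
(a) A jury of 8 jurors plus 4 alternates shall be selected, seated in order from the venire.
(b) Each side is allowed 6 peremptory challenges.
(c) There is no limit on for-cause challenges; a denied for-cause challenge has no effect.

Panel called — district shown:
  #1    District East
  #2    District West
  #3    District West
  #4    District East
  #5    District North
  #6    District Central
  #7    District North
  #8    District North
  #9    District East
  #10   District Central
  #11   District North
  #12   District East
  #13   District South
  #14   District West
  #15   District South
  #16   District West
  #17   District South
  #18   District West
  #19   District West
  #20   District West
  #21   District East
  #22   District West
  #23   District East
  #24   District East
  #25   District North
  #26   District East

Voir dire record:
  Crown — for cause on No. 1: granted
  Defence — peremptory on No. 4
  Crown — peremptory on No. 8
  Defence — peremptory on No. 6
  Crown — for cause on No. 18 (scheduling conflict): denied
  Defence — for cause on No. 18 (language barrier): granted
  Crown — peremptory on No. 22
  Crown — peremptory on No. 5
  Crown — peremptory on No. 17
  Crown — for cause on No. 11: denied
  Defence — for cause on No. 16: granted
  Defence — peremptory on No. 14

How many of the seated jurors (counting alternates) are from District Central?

1

Removed: #1, #4, #5, #6, #8, #14, #16, #17, #18, #22.
Seated (12 incl. alternates): #2, #3, #7, #9, #10, #11, #12, #13, #15, #19, #20, #21.
Of those, in District Central: #10 → 1.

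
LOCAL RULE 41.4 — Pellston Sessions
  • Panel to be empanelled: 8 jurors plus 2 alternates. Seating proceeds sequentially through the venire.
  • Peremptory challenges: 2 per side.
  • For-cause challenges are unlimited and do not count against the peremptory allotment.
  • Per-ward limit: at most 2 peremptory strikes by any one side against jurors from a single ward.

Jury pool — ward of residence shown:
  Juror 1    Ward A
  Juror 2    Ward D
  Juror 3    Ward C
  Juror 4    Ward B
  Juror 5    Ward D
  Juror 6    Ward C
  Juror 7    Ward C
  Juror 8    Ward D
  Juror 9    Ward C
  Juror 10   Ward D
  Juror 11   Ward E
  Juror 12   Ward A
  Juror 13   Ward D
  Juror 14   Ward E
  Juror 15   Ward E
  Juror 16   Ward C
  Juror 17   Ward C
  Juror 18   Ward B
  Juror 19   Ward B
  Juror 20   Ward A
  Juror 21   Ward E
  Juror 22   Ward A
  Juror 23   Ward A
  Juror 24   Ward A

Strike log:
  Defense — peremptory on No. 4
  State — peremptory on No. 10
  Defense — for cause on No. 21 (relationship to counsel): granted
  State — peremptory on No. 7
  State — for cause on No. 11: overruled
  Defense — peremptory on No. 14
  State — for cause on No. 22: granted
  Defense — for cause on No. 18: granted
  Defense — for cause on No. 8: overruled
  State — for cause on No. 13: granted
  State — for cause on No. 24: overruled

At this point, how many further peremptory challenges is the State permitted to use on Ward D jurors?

State peremptories so far: #10, #7 — 2 of 2 used, 0 left overall.
Against Ward D: #10 — 1 used; per-ward cap 2 leaves 1.
Binding limit: min(0, 1) = 0.

0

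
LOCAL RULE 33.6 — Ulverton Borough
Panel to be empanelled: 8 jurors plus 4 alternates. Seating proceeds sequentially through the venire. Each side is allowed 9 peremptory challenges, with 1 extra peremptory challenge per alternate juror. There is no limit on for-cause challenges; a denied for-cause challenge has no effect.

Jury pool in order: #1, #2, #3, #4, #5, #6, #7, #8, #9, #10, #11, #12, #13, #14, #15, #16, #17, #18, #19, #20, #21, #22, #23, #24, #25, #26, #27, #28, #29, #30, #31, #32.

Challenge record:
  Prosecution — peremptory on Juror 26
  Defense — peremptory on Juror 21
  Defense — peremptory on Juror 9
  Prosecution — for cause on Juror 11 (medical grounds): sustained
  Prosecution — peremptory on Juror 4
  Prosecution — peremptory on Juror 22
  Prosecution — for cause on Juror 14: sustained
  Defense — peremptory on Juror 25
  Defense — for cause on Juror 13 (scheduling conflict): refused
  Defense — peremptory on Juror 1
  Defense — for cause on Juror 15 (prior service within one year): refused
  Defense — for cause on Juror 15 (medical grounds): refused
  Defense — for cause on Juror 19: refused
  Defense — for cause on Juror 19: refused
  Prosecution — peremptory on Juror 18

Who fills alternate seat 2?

15

Removed: #1, #4, #9, #11, #14, #18, #21, #22, #25, #26. (#13, #15, #19 stay — for-cause denied.)
Seating in order: seats 1–8 → #2, #3, #5, #6, #7, #8, #10, #12; alternates → #13, #15, #16, #17.
So alternate 2 is #15.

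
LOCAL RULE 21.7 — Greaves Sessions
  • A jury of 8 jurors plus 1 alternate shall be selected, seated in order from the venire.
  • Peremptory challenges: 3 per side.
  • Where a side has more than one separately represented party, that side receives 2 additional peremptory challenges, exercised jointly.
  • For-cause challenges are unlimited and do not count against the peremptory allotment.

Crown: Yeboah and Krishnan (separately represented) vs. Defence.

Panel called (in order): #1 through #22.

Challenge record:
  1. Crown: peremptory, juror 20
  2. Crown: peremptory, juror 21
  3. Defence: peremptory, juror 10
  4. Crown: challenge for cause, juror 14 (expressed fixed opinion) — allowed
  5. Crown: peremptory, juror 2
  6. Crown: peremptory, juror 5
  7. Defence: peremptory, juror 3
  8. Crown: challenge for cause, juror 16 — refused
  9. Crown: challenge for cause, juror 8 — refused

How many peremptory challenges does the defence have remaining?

Defence allotment: 3.
Defence peremptories used: #10, #3 — 2.
Remaining: 3 − 2 = 1.

1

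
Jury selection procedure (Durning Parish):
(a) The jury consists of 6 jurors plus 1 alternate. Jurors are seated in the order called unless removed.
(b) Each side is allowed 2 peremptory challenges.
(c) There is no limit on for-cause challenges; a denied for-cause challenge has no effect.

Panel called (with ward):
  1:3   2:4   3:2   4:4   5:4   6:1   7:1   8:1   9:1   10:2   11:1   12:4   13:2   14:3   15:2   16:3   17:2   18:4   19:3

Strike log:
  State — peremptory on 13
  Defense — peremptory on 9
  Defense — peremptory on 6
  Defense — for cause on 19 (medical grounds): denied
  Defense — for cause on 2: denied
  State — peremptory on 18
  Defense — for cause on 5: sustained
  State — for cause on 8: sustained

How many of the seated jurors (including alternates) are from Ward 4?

2

Removed: #5, #6, #8, #9, #13, #18.
Seated (7 incl. alternates): #1, #2, #3, #4, #7, #10, #11.
Of those, in Ward 4: #2, #4 → 2.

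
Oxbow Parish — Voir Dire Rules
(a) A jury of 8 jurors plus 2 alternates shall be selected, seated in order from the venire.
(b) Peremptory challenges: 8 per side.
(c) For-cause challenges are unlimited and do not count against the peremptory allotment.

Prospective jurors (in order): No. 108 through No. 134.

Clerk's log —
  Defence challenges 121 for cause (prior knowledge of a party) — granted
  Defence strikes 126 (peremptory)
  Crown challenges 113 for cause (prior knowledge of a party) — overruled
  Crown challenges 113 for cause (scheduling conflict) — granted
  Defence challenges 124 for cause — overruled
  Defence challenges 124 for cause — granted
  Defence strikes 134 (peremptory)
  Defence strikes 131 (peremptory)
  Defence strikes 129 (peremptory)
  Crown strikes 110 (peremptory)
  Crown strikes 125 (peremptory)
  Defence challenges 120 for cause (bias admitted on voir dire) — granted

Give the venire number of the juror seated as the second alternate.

119

Removed: #110, #113, #120, #121, #124, #125, #126, #129, #131, #134.
Seating in order: seats 1–8 → #108, #109, #111, #112, #114, #115, #116, #117; alternates → #118, #119.
So alternate 2 is #119.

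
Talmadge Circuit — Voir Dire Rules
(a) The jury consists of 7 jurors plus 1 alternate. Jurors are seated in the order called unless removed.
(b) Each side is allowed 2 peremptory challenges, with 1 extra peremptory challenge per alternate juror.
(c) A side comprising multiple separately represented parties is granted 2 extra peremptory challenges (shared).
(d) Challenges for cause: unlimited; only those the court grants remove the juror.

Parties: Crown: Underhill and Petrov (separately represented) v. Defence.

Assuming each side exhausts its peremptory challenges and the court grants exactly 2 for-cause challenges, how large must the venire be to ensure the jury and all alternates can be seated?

18

Seats to fill: 7 + 1 alternates = 8.
Peremptories — Crown: 2 + 1×1 + 2 = 5; Defence: 2 + 1×1 = 3; total 8.
For-cause removals: 2.
Minimum venire: 8 + 8 + 2 = 18.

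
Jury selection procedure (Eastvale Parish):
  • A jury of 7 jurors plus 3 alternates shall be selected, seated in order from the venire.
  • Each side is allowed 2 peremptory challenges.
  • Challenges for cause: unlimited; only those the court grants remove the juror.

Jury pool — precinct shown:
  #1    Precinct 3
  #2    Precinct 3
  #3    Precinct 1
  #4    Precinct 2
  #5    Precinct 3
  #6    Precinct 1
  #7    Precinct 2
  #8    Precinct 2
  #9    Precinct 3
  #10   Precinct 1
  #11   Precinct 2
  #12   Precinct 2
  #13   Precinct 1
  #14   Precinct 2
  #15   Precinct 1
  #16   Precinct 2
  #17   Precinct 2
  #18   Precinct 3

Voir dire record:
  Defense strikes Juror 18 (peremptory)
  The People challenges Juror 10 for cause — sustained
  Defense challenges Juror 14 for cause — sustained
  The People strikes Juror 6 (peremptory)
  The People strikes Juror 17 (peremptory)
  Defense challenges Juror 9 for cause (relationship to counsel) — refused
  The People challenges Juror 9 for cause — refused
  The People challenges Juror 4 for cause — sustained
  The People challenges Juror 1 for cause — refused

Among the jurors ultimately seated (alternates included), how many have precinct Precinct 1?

2

Removed: #4, #6, #10, #14, #17, #18.
Seated (10 incl. alternates): #1, #2, #3, #5, #7, #8, #9, #11, #12, #13.
Of those, in Precinct 1: #3, #13 → 2.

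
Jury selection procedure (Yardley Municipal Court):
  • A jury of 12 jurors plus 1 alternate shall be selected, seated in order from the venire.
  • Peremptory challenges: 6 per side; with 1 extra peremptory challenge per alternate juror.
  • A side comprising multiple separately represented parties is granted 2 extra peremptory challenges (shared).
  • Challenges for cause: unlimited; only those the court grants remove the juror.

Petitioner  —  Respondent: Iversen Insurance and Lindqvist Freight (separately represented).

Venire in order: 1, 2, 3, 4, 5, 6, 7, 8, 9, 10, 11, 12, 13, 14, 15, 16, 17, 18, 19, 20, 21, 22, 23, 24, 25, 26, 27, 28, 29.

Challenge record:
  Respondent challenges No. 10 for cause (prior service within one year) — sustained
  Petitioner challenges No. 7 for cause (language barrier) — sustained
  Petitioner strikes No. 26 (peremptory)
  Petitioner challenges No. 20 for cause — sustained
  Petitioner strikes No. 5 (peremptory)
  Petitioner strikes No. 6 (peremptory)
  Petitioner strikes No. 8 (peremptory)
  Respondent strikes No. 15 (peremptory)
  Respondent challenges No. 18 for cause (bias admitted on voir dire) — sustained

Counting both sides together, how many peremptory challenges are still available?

Petitioner allotment: 6 base + 1 × 1 alternate = 7. Respondent allotment: 6 base + 1 × 1 alternate + 2 multi-party = 9.
Petitioner peremptories used: #26, #5, #6, #8 — 4 (for-cause on #7, #20 don't count).
Respondent peremptories used: #15 — 1 (for-cause on #10, #18 don't count).
Remaining: (7 − 4) + (9 − 1) = 11.

11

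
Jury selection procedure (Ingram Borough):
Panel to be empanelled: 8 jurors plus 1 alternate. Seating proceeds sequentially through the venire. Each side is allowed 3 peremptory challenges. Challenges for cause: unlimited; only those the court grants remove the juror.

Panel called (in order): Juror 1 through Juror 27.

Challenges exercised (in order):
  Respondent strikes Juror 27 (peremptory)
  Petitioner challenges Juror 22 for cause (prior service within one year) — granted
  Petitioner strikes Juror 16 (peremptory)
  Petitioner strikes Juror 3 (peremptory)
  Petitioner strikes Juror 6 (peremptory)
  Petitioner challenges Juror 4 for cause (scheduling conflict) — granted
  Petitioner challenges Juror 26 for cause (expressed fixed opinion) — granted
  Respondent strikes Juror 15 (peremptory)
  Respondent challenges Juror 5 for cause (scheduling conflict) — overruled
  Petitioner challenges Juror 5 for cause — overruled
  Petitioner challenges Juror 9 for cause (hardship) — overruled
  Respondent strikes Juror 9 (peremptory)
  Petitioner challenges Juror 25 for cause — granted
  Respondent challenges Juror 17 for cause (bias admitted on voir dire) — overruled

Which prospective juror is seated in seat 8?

Removed: #3, #4, #6, #9, #15, #16, #22, #25, #26, #27. (#5, #17 stay — for-cause denied.)
Filling seats in venire order through position 8: #1, #2, #5, #7, #8, #10, #11, #12.
So seat 8 is #12.

12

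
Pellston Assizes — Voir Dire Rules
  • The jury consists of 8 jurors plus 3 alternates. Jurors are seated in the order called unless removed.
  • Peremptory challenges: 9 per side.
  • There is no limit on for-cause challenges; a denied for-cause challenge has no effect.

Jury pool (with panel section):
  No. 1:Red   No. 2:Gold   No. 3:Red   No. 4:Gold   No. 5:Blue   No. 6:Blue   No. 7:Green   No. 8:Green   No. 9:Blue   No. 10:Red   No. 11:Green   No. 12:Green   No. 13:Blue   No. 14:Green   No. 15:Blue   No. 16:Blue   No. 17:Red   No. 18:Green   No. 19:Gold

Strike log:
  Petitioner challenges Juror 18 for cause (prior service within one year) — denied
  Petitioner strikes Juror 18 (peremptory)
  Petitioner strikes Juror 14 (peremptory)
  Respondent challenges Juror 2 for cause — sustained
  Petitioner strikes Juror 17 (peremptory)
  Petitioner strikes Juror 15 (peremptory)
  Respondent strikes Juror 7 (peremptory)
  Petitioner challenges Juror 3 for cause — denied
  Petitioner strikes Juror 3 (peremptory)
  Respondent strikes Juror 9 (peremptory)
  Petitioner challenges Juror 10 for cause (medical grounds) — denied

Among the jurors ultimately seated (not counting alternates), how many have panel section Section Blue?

Removed: #2, #3, #7, #9, #14, #15, #17, #18.
Seated jurors 1–8: #1, #4, #5, #6, #8, #10, #11, #12 (alternates #13, #16, #19 not counted).
Of those, in Section Blue: #5, #6 → 2.

2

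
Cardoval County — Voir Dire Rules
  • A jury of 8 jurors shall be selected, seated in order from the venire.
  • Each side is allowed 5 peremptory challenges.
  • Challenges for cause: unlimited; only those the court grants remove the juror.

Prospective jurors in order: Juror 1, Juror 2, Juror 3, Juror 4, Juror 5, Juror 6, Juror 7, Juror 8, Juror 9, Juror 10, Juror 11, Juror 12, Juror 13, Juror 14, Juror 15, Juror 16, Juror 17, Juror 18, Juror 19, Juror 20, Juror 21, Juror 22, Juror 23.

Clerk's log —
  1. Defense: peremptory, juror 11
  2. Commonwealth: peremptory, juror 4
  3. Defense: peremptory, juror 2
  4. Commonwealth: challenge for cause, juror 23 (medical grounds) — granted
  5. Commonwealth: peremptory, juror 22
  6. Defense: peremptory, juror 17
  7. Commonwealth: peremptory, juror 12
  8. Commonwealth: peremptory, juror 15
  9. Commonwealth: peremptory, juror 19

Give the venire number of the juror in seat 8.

Removed: #2, #4, #11, #12, #15, #17, #19, #22, #23.
Seating in order: seats 1–8 → #1, #3, #5, #6, #7, #8, #9, #10.
So seat 8 is #10.

10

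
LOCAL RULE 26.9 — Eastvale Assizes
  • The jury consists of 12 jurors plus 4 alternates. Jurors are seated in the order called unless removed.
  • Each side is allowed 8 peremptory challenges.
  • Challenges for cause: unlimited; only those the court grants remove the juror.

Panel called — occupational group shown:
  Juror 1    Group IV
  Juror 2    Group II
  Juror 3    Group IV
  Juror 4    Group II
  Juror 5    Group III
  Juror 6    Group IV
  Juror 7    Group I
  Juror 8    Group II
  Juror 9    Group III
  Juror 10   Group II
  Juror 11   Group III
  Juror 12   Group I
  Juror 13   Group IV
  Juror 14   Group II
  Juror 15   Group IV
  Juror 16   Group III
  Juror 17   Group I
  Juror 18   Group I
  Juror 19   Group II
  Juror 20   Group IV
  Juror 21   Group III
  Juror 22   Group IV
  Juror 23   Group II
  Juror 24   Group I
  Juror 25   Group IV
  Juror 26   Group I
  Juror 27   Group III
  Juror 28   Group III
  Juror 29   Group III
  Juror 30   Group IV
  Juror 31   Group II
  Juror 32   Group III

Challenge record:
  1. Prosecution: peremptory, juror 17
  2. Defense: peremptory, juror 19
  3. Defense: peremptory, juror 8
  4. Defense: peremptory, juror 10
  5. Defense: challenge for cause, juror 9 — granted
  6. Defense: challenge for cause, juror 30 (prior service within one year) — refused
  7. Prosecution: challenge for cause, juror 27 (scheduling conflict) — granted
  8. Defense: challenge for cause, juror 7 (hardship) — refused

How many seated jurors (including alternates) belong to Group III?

4

Removed: #8, #9, #10, #17, #19, #27.
Seated (16 incl. alternates): #1, #2, #3, #4, #5, #6, #7, #11, #12, #13, #14, #15, #16, #18, #20, #21.
Of those, in Group III: #5, #11, #16, #21 → 4.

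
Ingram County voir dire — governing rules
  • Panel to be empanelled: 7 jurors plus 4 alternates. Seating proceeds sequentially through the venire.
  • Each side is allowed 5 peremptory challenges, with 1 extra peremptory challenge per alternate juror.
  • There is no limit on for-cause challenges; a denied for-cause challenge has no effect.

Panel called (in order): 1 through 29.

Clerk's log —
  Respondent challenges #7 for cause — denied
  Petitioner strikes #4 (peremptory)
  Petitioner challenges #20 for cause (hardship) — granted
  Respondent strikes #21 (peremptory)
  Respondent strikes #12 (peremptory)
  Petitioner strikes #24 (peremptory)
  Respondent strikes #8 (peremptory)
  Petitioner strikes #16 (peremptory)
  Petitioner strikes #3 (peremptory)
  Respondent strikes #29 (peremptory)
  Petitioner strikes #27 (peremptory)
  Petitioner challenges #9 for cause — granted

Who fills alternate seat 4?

Removed: #3, #4, #8, #9, #12, #16, #20, #21, #24, #27, #29. (#7 stays — for-cause denied.)
Seating in order: seats 1–7 → #1, #2, #5, #6, #7, #10, #11; alternates → #13, #14, #15, #17.
So alternate 4 is #17.

17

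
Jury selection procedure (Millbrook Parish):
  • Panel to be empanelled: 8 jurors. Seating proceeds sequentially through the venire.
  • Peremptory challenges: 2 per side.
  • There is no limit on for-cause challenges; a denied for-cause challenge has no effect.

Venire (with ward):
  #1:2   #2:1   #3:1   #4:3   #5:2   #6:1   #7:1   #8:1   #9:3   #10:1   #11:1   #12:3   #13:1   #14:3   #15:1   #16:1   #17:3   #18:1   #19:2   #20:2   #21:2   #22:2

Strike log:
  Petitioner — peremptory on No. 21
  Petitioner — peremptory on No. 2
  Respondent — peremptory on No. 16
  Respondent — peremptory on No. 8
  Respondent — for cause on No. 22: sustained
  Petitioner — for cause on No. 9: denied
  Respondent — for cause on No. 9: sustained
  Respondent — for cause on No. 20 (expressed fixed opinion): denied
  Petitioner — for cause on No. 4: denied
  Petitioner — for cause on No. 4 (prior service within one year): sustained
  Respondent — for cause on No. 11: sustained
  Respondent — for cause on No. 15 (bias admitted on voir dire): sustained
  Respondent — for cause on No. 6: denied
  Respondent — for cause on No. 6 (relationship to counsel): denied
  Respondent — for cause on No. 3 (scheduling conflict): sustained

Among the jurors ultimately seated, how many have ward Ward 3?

2

Removed: #2, #3, #4, #8, #9, #11, #15, #16, #21, #22.
Seated jurors 1–8: #1, #5, #6, #7, #10, #12, #13, #14.
Of those, in Ward 3: #12, #14 → 2.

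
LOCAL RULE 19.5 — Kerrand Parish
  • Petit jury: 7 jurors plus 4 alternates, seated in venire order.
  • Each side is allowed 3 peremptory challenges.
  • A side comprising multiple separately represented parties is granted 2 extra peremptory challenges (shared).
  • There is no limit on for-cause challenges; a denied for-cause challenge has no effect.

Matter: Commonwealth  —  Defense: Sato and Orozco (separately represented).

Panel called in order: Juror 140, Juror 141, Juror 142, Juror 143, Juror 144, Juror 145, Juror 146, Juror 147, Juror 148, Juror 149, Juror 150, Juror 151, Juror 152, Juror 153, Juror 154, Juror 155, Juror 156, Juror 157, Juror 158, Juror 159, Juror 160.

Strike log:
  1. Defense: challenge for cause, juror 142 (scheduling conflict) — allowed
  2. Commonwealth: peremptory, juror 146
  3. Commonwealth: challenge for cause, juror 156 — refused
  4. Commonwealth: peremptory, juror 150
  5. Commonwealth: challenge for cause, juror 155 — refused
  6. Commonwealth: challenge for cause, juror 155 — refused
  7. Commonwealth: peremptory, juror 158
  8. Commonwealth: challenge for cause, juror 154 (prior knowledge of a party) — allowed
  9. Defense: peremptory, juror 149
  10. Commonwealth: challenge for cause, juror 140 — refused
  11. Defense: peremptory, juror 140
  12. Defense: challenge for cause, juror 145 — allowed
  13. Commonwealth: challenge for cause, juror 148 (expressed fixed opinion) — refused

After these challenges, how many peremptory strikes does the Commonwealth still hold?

Commonwealth allotment: 3.
Commonwealth peremptories used: #146, #150, #158 — 3 (for-cause on #156, #155, #155, #154, #140, #148 don't count).
Remaining: 3 − 3 = 0.

0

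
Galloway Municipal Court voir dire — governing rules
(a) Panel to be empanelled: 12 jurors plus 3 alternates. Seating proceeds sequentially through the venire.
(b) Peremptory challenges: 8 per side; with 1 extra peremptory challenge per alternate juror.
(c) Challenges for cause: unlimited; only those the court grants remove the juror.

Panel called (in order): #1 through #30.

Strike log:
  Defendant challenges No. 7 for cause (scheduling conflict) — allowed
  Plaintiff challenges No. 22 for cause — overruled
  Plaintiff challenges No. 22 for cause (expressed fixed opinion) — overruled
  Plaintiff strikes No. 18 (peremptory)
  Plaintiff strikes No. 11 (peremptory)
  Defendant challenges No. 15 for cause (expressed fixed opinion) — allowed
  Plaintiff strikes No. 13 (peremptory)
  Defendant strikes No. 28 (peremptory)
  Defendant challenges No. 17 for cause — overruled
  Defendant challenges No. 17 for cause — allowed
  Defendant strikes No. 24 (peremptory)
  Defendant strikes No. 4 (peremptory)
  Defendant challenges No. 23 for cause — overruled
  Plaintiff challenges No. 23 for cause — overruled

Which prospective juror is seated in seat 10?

Removed: #4, #7, #11, #13, #15, #17, #18, #24, #28. (#22, #23 stay — for-cause denied.)
Filling seats in venire order through position 10: #1, #2, #3, #5, #6, #8, #9, #10, #12, #14.
So seat 10 is #14.

14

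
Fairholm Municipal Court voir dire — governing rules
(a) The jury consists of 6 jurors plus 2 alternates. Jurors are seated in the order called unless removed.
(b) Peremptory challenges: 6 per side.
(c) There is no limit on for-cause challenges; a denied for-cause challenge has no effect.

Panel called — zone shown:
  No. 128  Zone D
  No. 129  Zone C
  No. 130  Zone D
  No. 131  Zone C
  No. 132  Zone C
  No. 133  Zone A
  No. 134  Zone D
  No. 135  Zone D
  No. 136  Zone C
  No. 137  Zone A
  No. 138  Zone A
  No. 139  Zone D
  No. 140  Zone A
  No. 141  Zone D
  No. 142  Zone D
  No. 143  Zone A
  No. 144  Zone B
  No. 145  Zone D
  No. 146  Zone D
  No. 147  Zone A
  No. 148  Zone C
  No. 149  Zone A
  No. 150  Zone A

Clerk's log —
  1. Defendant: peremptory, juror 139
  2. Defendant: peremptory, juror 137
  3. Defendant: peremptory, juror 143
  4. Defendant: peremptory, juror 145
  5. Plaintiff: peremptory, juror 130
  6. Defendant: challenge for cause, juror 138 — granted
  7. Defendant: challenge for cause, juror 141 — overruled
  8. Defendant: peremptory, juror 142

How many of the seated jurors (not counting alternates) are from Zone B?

0

Removed: #130, #137, #138, #139, #142, #143, #145.
Seated jurors 1–6: #128, #129, #131, #132, #133, #134 (alternates #135, #136 not counted).
None of those are in Zone B → 0.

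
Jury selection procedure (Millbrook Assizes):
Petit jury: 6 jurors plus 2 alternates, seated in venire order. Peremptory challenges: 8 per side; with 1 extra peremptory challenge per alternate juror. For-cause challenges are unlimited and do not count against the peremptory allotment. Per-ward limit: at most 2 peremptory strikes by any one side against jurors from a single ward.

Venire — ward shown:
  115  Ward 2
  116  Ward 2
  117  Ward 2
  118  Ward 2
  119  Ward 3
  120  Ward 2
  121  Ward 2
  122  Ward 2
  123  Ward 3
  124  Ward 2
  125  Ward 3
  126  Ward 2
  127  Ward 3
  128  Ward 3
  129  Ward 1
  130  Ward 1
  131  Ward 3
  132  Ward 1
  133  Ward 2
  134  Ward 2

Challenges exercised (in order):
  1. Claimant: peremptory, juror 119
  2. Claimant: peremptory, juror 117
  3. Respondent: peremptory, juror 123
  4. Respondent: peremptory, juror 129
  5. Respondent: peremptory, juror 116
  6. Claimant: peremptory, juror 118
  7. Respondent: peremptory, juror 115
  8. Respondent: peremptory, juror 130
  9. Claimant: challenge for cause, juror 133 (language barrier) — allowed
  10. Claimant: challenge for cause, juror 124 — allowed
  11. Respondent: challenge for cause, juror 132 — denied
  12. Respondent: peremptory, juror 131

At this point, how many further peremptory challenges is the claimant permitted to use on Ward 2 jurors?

0

Claimant peremptories so far: #119, #117, #118 — 3 of 10 used, 7 left overall.
Against Ward 2: #117, #118 — 2 used; per-ward cap 2 leaves 0.
Binding limit: min(7, 0) = 0.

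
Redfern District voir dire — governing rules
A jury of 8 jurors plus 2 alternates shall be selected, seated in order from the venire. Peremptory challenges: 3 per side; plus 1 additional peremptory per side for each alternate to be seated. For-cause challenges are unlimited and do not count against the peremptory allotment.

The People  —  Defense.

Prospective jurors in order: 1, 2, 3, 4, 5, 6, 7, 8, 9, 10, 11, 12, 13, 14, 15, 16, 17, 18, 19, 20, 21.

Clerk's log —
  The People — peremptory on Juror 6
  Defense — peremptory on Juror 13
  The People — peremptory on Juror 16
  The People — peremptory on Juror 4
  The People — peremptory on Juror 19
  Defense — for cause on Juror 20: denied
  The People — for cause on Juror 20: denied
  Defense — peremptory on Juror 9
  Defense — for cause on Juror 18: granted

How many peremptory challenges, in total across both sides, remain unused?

The People allotment: 3 base + 1 × 2 alternates = 5. Defense allotment: 3 base + 1 × 2 alternates = 5.
The People peremptories used: #6, #16, #4, #19 — 4 (the for-cause on #20 doesn't count).
Defense peremptories used: #13, #9 — 2 (for-cause on #20, #18 don't count).
Remaining: (5 − 4) + (5 − 2) = 4.

4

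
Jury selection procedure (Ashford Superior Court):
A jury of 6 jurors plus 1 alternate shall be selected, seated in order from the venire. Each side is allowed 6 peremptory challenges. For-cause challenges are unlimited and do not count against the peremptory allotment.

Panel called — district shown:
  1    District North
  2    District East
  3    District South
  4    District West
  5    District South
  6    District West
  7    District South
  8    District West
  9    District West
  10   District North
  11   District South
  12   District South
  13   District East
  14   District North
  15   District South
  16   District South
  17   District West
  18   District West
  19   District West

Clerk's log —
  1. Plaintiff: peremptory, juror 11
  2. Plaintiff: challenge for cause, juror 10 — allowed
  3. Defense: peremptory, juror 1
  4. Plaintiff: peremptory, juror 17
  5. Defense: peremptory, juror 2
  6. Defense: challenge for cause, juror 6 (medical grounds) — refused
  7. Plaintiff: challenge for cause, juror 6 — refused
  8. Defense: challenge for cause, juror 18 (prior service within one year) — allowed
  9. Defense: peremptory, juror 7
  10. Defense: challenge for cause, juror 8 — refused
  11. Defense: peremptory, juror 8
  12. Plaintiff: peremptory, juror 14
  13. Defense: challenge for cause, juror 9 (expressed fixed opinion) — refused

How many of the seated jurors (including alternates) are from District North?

Removed: #1, #2, #7, #8, #10, #11, #14, #17, #18.
Seated (7 incl. alternates): #3, #4, #5, #6, #9, #12, #13.
None of those are in District North → 0.

0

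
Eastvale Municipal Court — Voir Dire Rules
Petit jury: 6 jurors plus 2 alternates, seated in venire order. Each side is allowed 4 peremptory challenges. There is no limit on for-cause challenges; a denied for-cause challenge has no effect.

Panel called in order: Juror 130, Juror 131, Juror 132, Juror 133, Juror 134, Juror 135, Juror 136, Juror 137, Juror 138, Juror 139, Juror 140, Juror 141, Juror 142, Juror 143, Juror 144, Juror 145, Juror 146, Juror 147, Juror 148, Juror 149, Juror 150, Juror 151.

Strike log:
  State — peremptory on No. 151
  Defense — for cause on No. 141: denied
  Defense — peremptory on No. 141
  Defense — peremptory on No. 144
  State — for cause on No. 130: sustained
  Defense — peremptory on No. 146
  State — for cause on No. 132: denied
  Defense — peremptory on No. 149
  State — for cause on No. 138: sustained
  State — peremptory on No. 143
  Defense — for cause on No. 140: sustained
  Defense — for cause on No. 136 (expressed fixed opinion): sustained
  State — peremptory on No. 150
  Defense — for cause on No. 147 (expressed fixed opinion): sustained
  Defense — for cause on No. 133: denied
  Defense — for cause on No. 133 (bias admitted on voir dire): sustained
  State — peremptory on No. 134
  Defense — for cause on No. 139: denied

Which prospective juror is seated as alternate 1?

Removed: #130, #133, #134, #136, #138, #140, #141, #143, #144, #146, #147, #149, #150, #151. (#132, #139 stay — for-cause denied.)
Seating in order: seats 1–6 → #131, #132, #135, #137, #139, #142; alternates → #145, #148.
So alternate 1 is #145.

145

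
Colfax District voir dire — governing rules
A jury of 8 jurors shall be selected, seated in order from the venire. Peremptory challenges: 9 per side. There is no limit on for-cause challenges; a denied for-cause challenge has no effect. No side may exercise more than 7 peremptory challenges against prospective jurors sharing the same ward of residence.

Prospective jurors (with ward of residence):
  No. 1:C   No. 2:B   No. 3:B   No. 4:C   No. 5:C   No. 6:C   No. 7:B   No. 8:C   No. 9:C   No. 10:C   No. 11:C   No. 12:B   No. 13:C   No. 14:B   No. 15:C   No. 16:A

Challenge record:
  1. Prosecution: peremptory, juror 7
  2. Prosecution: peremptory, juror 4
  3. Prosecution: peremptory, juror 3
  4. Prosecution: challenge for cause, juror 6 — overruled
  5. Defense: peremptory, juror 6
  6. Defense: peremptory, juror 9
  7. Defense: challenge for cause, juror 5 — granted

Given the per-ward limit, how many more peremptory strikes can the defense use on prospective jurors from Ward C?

5

Defense peremptories so far: #6, #9 — 2 of 9 used, 7 left overall.
Against Ward C: #6, #9 — 2 used; per-ward cap 7 leaves 5.
Binding limit: min(7, 5) = 5.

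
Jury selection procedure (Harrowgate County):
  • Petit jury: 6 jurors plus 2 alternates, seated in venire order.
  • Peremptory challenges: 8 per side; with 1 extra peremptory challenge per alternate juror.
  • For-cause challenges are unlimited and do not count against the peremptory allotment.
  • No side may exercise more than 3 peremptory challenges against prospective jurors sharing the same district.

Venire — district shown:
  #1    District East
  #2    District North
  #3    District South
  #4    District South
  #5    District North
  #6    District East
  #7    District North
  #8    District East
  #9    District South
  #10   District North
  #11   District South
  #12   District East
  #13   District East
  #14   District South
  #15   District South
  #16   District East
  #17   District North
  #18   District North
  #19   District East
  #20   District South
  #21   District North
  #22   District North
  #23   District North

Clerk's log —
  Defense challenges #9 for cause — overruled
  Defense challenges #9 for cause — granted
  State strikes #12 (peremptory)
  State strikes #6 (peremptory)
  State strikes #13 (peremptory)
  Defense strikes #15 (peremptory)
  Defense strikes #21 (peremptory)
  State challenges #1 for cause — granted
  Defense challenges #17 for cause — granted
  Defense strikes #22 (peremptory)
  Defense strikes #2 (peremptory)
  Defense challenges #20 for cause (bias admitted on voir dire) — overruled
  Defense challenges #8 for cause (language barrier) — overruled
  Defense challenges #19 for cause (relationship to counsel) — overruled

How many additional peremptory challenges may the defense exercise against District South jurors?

2

Defense peremptories so far: #15, #21, #22, #2 — 4 of 10 used, 6 left overall.
Against District South: #15 — 1 used; per-district cap 3 leaves 2.
Binding limit: min(6, 2) = 2.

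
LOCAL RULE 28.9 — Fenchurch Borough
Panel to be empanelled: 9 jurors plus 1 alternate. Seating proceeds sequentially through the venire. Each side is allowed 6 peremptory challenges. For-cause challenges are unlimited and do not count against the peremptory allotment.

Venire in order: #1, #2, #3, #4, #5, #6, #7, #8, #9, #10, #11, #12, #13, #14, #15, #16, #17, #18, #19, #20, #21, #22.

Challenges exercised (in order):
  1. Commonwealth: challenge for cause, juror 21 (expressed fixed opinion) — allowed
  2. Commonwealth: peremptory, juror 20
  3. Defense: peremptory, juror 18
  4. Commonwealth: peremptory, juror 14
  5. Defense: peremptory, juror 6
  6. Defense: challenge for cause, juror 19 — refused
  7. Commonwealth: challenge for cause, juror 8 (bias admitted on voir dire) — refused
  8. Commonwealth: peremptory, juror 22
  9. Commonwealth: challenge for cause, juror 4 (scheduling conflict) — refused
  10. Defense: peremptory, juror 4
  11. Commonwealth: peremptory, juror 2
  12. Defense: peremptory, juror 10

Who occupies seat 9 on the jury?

Removed: #2, #4, #6, #10, #14, #18, #20, #21, #22. (#8, #19 stay — for-cause denied.)
Filling seats in venire order through position 9: #1, #3, #5, #7, #8, #9, #11, #12, #13.
So seat 9 is #13.

13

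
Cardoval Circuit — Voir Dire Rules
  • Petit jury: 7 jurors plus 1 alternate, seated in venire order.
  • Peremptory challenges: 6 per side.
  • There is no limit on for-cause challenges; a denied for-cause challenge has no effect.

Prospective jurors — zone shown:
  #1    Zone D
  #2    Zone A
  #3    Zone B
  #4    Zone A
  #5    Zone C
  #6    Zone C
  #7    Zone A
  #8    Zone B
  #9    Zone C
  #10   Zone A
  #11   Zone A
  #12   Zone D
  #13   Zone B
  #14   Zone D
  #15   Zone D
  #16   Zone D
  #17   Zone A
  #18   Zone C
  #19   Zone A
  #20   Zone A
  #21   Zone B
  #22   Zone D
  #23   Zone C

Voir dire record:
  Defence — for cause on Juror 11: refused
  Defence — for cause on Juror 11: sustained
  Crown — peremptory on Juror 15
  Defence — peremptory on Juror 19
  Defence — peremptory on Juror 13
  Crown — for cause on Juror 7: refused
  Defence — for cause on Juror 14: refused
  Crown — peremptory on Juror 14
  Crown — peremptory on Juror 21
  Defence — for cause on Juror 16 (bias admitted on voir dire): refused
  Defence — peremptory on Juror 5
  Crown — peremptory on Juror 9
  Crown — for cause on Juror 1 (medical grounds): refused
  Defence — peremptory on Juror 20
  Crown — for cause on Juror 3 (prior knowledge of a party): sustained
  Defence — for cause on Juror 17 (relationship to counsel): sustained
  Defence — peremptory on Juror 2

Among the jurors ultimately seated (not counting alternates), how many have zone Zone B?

1

Removed: #2, #3, #5, #9, #11, #13, #14, #15, #17, #19, #20, #21.
Seated jurors 1–7: #1, #4, #6, #7, #8, #10, #12 (alternates #16 not counted).
Of those, in Zone B: #8 → 1.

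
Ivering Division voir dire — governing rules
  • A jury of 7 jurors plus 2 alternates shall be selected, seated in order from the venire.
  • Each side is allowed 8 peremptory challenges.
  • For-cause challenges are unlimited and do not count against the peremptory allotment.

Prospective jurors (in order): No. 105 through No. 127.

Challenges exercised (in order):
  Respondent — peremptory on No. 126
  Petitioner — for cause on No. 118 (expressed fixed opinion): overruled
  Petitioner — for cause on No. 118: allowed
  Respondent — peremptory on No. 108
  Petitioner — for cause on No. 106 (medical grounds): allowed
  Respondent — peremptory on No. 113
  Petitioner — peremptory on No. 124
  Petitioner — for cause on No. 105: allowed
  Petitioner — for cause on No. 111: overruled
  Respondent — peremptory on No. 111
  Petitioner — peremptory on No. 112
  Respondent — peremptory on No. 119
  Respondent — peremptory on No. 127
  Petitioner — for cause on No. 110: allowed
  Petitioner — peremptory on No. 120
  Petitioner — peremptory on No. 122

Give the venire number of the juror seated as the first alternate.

123

Removed: #105, #106, #108, #110, #111, #112, #113, #118, #119, #120, #122, #124, #126, #127.
Filling seats in venire order through position 8: #107, #109, #114, #115, #116, #117, #121, #123.
So alternate 1 is #123.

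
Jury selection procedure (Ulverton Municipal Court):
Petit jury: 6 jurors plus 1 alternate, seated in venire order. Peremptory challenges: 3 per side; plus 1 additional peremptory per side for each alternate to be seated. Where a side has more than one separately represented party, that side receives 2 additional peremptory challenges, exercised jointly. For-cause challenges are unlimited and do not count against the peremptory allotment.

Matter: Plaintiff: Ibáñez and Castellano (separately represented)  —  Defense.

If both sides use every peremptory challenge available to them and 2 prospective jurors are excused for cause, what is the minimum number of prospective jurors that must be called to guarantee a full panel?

Seats to fill: 6 + 1 alternates = 7.
Peremptories — Plaintiff: 3 + 1×1 + 2 = 6; Defense: 3 + 1×1 = 4; total 10.
For-cause removals: 2.
Minimum venire: 7 + 10 + 2 = 19.

19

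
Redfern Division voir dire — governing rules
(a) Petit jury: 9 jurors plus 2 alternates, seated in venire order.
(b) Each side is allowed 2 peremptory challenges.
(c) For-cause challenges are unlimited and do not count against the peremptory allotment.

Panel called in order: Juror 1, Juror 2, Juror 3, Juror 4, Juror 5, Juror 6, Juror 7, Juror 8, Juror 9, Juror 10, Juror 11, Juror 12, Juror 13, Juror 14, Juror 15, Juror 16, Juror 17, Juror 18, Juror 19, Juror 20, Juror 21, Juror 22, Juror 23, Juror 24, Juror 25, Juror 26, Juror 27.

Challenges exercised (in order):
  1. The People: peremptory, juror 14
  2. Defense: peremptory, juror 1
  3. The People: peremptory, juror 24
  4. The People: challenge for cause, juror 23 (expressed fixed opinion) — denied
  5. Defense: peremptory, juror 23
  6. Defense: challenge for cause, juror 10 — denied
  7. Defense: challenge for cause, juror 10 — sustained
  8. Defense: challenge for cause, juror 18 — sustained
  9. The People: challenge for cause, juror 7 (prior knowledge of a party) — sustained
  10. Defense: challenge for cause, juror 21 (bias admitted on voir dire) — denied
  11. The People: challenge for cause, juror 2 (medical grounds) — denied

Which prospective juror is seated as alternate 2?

15

Removed: #1, #7, #10, #14, #18, #23, #24. (#2, #21 stay — for-cause denied.)
Filling seats in venire order through position 11: #2, #3, #4, #5, #6, #8, #9, #11, #12, #13, #15.
So alternate 2 is #15.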